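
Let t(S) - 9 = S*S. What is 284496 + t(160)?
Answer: 310105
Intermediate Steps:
t(S) = 9 + S² (t(S) = 9 + S*S = 9 + S²)
284496 + t(160) = 284496 + (9 + 160²) = 284496 + (9 + 25600) = 284496 + 25609 = 310105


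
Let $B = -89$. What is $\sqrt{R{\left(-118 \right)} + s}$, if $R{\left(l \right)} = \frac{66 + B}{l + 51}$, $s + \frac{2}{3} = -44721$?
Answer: $\frac{i \sqrt{1806786186}}{201} \approx 211.47 i$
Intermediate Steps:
$s = - \frac{134165}{3}$ ($s = - \frac{2}{3} - 44721 = - \frac{134165}{3} \approx -44722.0$)
$R{\left(l \right)} = - \frac{23}{51 + l}$ ($R{\left(l \right)} = \frac{66 - 89}{l + 51} = - \frac{23}{51 + l}$)
$\sqrt{R{\left(-118 \right)} + s} = \sqrt{- \frac{23}{51 - 118} - \frac{134165}{3}} = \sqrt{- \frac{23}{-67} - \frac{134165}{3}} = \sqrt{\left(-23\right) \left(- \frac{1}{67}\right) - \frac{134165}{3}} = \sqrt{\frac{23}{67} - \frac{134165}{3}} = \sqrt{- \frac{8988986}{201}} = \frac{i \sqrt{1806786186}}{201}$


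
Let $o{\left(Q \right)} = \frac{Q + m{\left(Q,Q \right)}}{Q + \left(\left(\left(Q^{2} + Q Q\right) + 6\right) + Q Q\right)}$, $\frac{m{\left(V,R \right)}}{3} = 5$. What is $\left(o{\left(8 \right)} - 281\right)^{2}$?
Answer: $\frac{3348126769}{42436} \approx 78898.0$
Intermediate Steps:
$m{\left(V,R \right)} = 15$ ($m{\left(V,R \right)} = 3 \cdot 5 = 15$)
$o{\left(Q \right)} = \frac{15 + Q}{6 + Q + 3 Q^{2}}$ ($o{\left(Q \right)} = \frac{Q + 15}{Q + \left(\left(\left(Q^{2} + Q Q\right) + 6\right) + Q Q\right)} = \frac{15 + Q}{Q + \left(\left(\left(Q^{2} + Q^{2}\right) + 6\right) + Q^{2}\right)} = \frac{15 + Q}{Q + \left(\left(2 Q^{2} + 6\right) + Q^{2}\right)} = \frac{15 + Q}{Q + \left(\left(6 + 2 Q^{2}\right) + Q^{2}\right)} = \frac{15 + Q}{Q + \left(6 + 3 Q^{2}\right)} = \frac{15 + Q}{6 + Q + 3 Q^{2}}$)
$\left(o{\left(8 \right)} - 281\right)^{2} = \left(\frac{15 + 8}{6 + 8 + 3 \cdot 8^{2}} - 281\right)^{2} = \left(\frac{1}{6 + 8 + 3 \cdot 64} \cdot 23 - 281\right)^{2} = \left(\frac{1}{6 + 8 + 192} \cdot 23 - 281\right)^{2} = \left(\frac{1}{206} \cdot 23 - 281\right)^{2} = \left(\frac{23}{206} - 281\right)^{2} = \left(- \frac{57863}{206}\right)^{2} = \frac{3348126769}{42436}$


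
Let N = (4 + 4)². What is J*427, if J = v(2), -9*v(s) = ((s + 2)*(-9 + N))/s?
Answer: -46970/9 ≈ -5218.9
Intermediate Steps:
N = 64 (N = 8² = 64)
v(s) = -(110 + 55*s)/(9*s) (v(s) = -(s + 2)*(-9 + 64)/(9*s) = -(2 + s)*55/(9*s) = -(110 + 55*s)/(9*s))
J = -110/9 (J = (55/9)*(-2 - 1*2)/2 = (55/9)*(½)*(-2 - 2) = (55/9)*(½)*(-4) = -110/9 ≈ -12.222)
J*427 = -110/9*427 = -46970/9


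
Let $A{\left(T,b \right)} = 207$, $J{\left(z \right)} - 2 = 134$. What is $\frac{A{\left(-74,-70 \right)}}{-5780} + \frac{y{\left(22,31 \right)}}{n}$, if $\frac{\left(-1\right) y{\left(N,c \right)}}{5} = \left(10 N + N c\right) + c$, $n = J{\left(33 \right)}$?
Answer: $- \frac{396939}{11560} \approx -34.337$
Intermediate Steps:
$J{\left(z \right)} = 136$ ($J{\left(z \right)} = 2 + 134 = 136$)
$n = 136$
$y{\left(N,c \right)} = - 50 N - 5 c - 5 N c$ ($y{\left(N,c \right)} = - 5 \left(\left(10 N + N c\right) + c\right) = - 5 \left(c + 10 N + N c\right) = - 50 N - 5 c - 5 N c$)
$\frac{A{\left(-74,-70 \right)}}{-5780} + \frac{y{\left(22,31 \right)}}{n} = \frac{207}{-5780} + \frac{\left(-50\right) 22 - 155 - 110 \cdot 31}{136} = 207 \left(- \frac{1}{5780}\right) + \left(-1100 - 155 - 3410\right) \frac{1}{136} = - \frac{207}{5780} - \frac{4665}{136} = - \frac{396939}{11560}$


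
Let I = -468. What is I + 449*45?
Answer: 19737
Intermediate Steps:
I + 449*45 = -468 + 449*45 = -468 + 20205 = 19737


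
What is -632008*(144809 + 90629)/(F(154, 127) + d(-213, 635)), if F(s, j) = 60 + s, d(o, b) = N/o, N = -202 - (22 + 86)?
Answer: -1131932964084/1639 ≈ -6.9062e+8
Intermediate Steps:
N = -310 (N = -202 - 1*108 = -202 - 108 = -310)
d(o, b) = -310/o
-632008*(144809 + 90629)/(F(154, 127) + d(-213, 635)) = -632008*(144809 + 90629)/((60 + 154) - 310/(-213)) = -632008*235438/(214 - 310*(-1/213)) = -632008*235438/(214 + 310/213) = -632008/((45892/213)*(1/235438)) = -632008/3278/3582021 = -632008*3582021/3278 = -1131932964084/1639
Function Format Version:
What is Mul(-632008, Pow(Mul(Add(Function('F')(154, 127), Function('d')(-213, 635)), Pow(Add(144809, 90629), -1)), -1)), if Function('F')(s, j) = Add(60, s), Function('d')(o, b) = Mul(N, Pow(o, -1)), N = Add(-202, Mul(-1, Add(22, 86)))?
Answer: Rational(-1131932964084, 1639) ≈ -6.9062e+8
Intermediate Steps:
N = -310 (N = Add(-202, Mul(-1, 108)) = Add(-202, -108) = -310)
Function('d')(o, b) = Mul(-310, Pow(o, -1))
Mul(-632008, Pow(Mul(Add(Function('F')(154, 127), Function('d')(-213, 635)), Pow(Add(144809, 90629), -1)), -1)) = Mul(-632008, Pow(Mul(Add(Add(60, 154), Mul(-310, Pow(-213, -1))), Pow(Add(144809, 90629), -1)), -1)) = Mul(-632008, Pow(Mul(Add(214, Mul(-310, Rational(-1, 213))), Pow(235438, -1)), -1)) = Mul(-632008, Pow(Mul(Add(214, Rational(310, 213)), Rational(1, 235438)), -1)) = Mul(-632008, Pow(Mul(Rational(45892, 213), Rational(1, 235438)), -1)) = Mul(-632008, Pow(Rational(3278, 3582021), -1)) = Mul(-632008, Rational(3582021, 3278)) = Rational(-1131932964084, 1639)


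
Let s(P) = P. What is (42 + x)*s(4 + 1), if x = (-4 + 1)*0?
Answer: 210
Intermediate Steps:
x = 0 (x = -3*0 = 0)
(42 + x)*s(4 + 1) = (42 + 0)*(4 + 1) = 42*5 = 210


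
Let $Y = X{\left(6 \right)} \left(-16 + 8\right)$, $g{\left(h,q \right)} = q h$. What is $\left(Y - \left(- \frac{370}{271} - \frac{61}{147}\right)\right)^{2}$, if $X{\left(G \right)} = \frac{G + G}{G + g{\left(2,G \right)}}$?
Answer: $\frac{2226046761}{176331841} \approx 12.624$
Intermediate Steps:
$g{\left(h,q \right)} = h q$
$X{\left(G \right)} = \frac{2}{3}$ ($X{\left(G \right)} = \frac{G + G}{G + 2 G} = \frac{2 G}{3 G} = 2 G \frac{1}{3 G} = \frac{2}{3}$)
$Y = - \frac{16}{3}$ ($Y = \frac{2 \left(-16 + 8\right)}{3} = \frac{2}{3} \left(-8\right) = - \frac{16}{3} \approx -5.3333$)
$\left(Y - \left(- \frac{370}{271} - \frac{61}{147}\right)\right)^{2} = \left(- \frac{16}{3} - \left(- \frac{370}{271} - \frac{61}{147}\right)\right)^{2} = \left(- \frac{16}{3} - - \frac{70921}{39837}\right)^{2} = \left(- \frac{16}{3} + \left(\frac{370}{271} + \frac{61}{147}\right)\right)^{2} = \left(- \frac{16}{3} + \frac{70921}{39837}\right)^{2} = \left(- \frac{47181}{13279}\right)^{2} = \frac{2226046761}{176331841}$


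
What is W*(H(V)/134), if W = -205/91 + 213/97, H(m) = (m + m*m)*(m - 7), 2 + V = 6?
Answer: 15060/591409 ≈ 0.025465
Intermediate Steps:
V = 4 (V = -2 + 6 = 4)
H(m) = (-7 + m)*(m + m²) (H(m) = (m + m²)*(-7 + m) = (-7 + m)*(m + m²))
W = -502/8827 (W = -205*1/91 + 213*(1/97) = -205/91 + 213/97 = -502/8827 ≈ -0.056871)
W*(H(V)/134) = -502*4*(-7 + 4² - 6*4)/(8827*134) = -502*4*(-7 + 16 - 24)/(8827*134) = -502*4*(-15)/(8827*134) = -(-30120)/(8827*134) = -502/8827*(-30/67) = 15060/591409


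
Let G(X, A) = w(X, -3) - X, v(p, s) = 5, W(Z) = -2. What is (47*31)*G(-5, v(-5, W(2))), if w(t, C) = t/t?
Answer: 8742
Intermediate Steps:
w(t, C) = 1
G(X, A) = 1 - X
(47*31)*G(-5, v(-5, W(2))) = (47*31)*(1 - 1*(-5)) = 1457*(1 + 5) = 1457*6 = 8742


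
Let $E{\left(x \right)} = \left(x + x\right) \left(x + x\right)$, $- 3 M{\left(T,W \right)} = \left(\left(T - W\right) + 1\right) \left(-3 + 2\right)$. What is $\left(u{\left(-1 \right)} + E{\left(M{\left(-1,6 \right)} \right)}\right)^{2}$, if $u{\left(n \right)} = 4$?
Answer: $400$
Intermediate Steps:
$M{\left(T,W \right)} = \frac{1}{3} - \frac{W}{3} + \frac{T}{3}$ ($M{\left(T,W \right)} = - \frac{\left(\left(T - W\right) + 1\right) \left(-3 + 2\right)}{3} = - \frac{\left(1 + T - W\right) \left(-1\right)}{3} = - \frac{-1 + W - T}{3} = \frac{1}{3} - \frac{W}{3} + \frac{T}{3}$)
$E{\left(x \right)} = 4 x^{2}$ ($E{\left(x \right)} = 2 x 2 x = 4 x^{2}$)
$\left(u{\left(-1 \right)} + E{\left(M{\left(-1,6 \right)} \right)}\right)^{2} = \left(4 + 4 \left(\frac{1}{3} - 2 + \frac{1}{3} \left(-1\right)\right)^{2}\right)^{2} = \left(4 + 4 \left(\frac{1}{3} - 2 - \frac{1}{3}\right)^{2}\right)^{2} = \left(4 + 4 \left(-2\right)^{2}\right)^{2} = \left(4 + 4 \cdot 4\right)^{2} = \left(4 + 16\right)^{2} = 20^{2} = 400$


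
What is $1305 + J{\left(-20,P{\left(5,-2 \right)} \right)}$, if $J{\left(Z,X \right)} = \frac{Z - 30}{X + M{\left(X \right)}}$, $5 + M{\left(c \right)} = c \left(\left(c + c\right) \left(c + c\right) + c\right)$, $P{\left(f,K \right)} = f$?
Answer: $\frac{27403}{21} \approx 1304.9$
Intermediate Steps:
$M{\left(c \right)} = -5 + c \left(c + 4 c^{2}\right)$ ($M{\left(c \right)} = -5 + c \left(\left(c + c\right) \left(c + c\right) + c\right) = -5 + c \left(2 c 2 c + c\right) = -5 + c \left(4 c^{2} + c\right) = -5 + c \left(c + 4 c^{2}\right)$)
$J{\left(Z,X \right)} = \frac{-30 + Z}{-5 + X + X^{2} + 4 X^{3}}$ ($J{\left(Z,X \right)} = \frac{Z - 30}{X + \left(-5 + X^{2} + 4 X^{3}\right)} = \frac{-30 + Z}{-5 + X + X^{2} + 4 X^{3}}$)
$1305 + J{\left(-20,P{\left(5,-2 \right)} \right)} = 1305 + \frac{-30 - 20}{-5 + 5 + 5^{2} + 4 \cdot 5^{3}} = 1305 + \frac{1}{-5 + 5 + 25 + 4 \cdot 125} \left(-50\right) = 1305 + \frac{1}{-5 + 5 + 25 + 500} \left(-50\right) = 1305 + \frac{1}{525} \left(-50\right) = 1305 - \frac{2}{21} = \frac{27403}{21}$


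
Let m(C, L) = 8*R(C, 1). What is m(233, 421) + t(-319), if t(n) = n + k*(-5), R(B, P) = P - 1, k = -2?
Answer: -309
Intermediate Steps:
R(B, P) = -1 + P
t(n) = 10 + n (t(n) = n - 2*(-5) = n + 10 = 10 + n)
m(C, L) = 0 (m(C, L) = 8*(-1 + 1) = 8*0 = 0)
m(233, 421) + t(-319) = 0 + (10 - 319) = 0 - 309 = -309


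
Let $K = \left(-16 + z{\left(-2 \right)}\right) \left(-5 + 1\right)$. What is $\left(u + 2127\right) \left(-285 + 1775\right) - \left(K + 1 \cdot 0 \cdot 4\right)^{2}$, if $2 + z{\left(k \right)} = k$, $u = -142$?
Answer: $2951250$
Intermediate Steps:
$z{\left(k \right)} = -2 + k$
$K = 80$ ($K = \left(-16 - 4\right) \left(-5 + 1\right) = \left(-16 - 4\right) \left(-4\right) = \left(-20\right) \left(-4\right) = 80$)
$\left(u + 2127\right) \left(-285 + 1775\right) - \left(K + 1 \cdot 0 \cdot 4\right)^{2} = \left(-142 + 2127\right) \left(-285 + 1775\right) - \left(80 + 1 \cdot 0 \cdot 4\right)^{2} = 1985 \cdot 1490 - \left(80 + 0 \cdot 4\right)^{2} = 2957650 - \left(80 + 0\right)^{2} = 2957650 - 80^{2} = 2957650 - 6400 = 2951250$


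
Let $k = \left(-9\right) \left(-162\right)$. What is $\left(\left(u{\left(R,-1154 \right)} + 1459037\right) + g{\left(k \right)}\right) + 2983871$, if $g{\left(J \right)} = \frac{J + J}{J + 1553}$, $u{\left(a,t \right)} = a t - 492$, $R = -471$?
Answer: $\frac{15012698366}{3011} \approx 4.986 \cdot 10^{6}$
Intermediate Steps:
$u{\left(a,t \right)} = -492 + a t$
$k = 1458$
$g{\left(J \right)} = \frac{2 J}{1553 + J}$
$\left(\left(u{\left(R,-1154 \right)} + 1459037\right) + g{\left(k \right)}\right) + 2983871 = \left(\left(\left(-492 - -543534\right) + 1459037\right) + 2 \cdot 1458 \frac{1}{1553 + 1458}\right) + 2983871 = \left(\left(\left(-492 + 543534\right) + 1459037\right) + 2 \cdot 1458 \cdot \frac{1}{3011}\right) + 2983871 = \left(\left(543042 + 1459037\right) + 2 \cdot 1458 \cdot \frac{1}{3011}\right) + 2983871 = \left(2002079 + \frac{2916}{3011}\right) + 2983871 = \frac{6028262785}{3011} + 2983871 = \frac{15012698366}{3011}$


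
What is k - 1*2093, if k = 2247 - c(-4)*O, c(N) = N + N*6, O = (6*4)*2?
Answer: 1498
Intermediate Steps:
O = 48 (O = 24*2 = 48)
c(N) = 7*N (c(N) = N + 6*N = 7*N)
k = 3591 (k = 2247 - 7*(-4)*48 = 2247 - (-28)*48 = 2247 - 1*(-1344) = 2247 + 1344 = 3591)
k - 1*2093 = 3591 - 1*2093 = 3591 - 2093 = 1498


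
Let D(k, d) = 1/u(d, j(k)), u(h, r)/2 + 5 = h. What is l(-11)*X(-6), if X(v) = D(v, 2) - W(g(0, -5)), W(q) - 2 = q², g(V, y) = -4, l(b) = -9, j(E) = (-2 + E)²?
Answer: 327/2 ≈ 163.50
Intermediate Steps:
u(h, r) = -10 + 2*h
D(k, d) = 1/(-10 + 2*d)
W(q) = 2 + q²
X(v) = -109/6 (X(v) = 1/(2*(-5 + 2)) - (2 + (-4)²) = (½)/(-3) - (2 + 16) = (½)*(-⅓) - 1*18 = -⅙ - 18 = -109/6)
l(-11)*X(-6) = -9*(-109/6) = 327/2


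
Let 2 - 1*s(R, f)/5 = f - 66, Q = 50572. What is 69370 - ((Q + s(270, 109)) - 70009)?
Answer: 89012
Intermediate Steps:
s(R, f) = 340 - 5*f (s(R, f) = 10 - 5*(f - 66) = 10 - 5*(-66 + f) = 10 + (330 - 5*f) = 340 - 5*f)
69370 - ((Q + s(270, 109)) - 70009) = 69370 - ((50572 + (340 - 5*109)) - 70009) = 69370 - ((50572 + (340 - 545)) - 70009) = 69370 - ((50572 - 205) - 70009) = 69370 - (50367 - 70009) = 69370 - 1*(-19642) = 69370 + 19642 = 89012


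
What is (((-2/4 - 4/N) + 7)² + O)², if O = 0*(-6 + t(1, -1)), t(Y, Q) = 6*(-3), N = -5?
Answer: 28398241/10000 ≈ 2839.8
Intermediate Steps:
t(Y, Q) = -18
O = 0 (O = 0*(-6 - 18) = 0*(-24) = 0)
(((-2/4 - 4/N) + 7)² + O)² = (((-2/4 - 4/(-5)) + 7)² + 0)² = (((-2*¼ - 4*(-⅕)) + 7)² + 0)² = (((-½ + ⅘) + 7)² + 0)² = ((3/10 + 7)² + 0)² = ((73/10)² + 0)² = (5329/100 + 0)² = (5329/100)² = 28398241/10000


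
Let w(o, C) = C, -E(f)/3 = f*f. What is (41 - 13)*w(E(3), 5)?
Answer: 140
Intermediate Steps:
E(f) = -3*f² (E(f) = -3*f*f = -3*f²)
(41 - 13)*w(E(3), 5) = (41 - 13)*5 = 28*5 = 140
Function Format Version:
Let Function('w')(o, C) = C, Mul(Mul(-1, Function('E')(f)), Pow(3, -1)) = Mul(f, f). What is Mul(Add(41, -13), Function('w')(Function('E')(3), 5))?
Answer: 140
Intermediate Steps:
Function('E')(f) = Mul(-3, Pow(f, 2)) (Function('E')(f) = Mul(-3, Mul(f, f)) = Mul(-3, Pow(f, 2)))
Mul(Add(41, -13), Function('w')(Function('E')(3), 5)) = Mul(Add(41, -13), 5) = Mul(28, 5) = 140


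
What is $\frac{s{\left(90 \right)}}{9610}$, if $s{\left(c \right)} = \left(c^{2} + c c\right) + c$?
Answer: $\frac{1629}{961} \approx 1.6951$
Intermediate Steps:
$s{\left(c \right)} = c + 2 c^{2}$ ($s{\left(c \right)} = \left(c^{2} + c^{2}\right) + c = 2 c^{2} + c = c + 2 c^{2}$)
$\frac{s{\left(90 \right)}}{9610} = \frac{90 \left(1 + 2 \cdot 90\right)}{9610} = 90 \left(1 + 180\right) \frac{1}{9610} = 90 \cdot 181 \cdot \frac{1}{9610} = 16290 \cdot \frac{1}{9610} = \frac{1629}{961}$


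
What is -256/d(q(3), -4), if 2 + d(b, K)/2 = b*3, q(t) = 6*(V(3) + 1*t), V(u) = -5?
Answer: 64/19 ≈ 3.3684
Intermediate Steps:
q(t) = -30 + 6*t (q(t) = 6*(-5 + 1*t) = 6*(-5 + t) = -30 + 6*t)
d(b, K) = -4 + 6*b (d(b, K) = -4 + 2*(b*3) = -4 + 2*(3*b) = -4 + 6*b)
-256/d(q(3), -4) = -256/(-4 + 6*(-30 + 6*3)) = -256/(-4 + 6*(-30 + 18)) = -256/(-4 + 6*(-12)) = -256/(-4 - 72) = -256/(-76) = -256*(-1/76) = 64/19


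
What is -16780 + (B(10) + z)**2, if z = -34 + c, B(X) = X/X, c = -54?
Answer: -9211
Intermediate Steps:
B(X) = 1
z = -88 (z = -34 - 54 = -88)
-16780 + (B(10) + z)**2 = -16780 + (1 - 88)**2 = -16780 + (-87)**2 = -16780 + 7569 = -9211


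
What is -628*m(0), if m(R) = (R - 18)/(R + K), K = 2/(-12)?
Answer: -67824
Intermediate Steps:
K = -⅙ (K = 2*(-1/12) = -⅙ ≈ -0.16667)
m(R) = (-18 + R)/(-⅙ + R) (m(R) = (R - 18)/(R - ⅙) = (-18 + R)/(-⅙ + R))
-628*m(0) = -3768*(-18 + 0)/(-1 + 6*0) = -3768*(-18)/(-1 + 0) = -3768*(-18)/(-1) = -3768*(-1)*(-18) = -628*108 = -67824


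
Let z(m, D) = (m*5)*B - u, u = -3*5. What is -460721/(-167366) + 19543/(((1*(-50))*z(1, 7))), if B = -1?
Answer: -1520236619/41841500 ≈ -36.333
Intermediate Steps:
u = -15
z(m, D) = 15 - 5*m (z(m, D) = (m*5)*(-1) - 1*(-15) = (5*m)*(-1) + 15 = -5*m + 15 = 15 - 5*m)
-460721/(-167366) + 19543/(((1*(-50))*z(1, 7))) = -460721/(-167366) + 19543/(((1*(-50))*(15 - 5*1))) = -460721*(-1/167366) + 19543/((-50*(15 - 5))) = 460721/167366 + 19543/((-50*10)) = 460721/167366 + 19543/(-500) = 460721/167366 + 19543*(-1/500) = 460721/167366 - 19543/500 = -1520236619/41841500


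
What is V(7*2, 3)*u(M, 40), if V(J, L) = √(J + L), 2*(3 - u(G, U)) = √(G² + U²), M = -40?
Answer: √17*(3 - 20*√2) ≈ -104.25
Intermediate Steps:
u(G, U) = 3 - √(G² + U²)/2
V(7*2, 3)*u(M, 40) = √(7*2 + 3)*(3 - √((-40)² + 40²)/2) = √(14 + 3)*(3 - √(1600 + 1600)/2) = √17*(3 - 20*√2)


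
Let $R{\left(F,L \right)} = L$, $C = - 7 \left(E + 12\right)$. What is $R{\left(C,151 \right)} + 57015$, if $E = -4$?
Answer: $57166$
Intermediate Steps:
$C = -56$ ($C = - 7 \left(-4 + 12\right) = \left(-7\right) 8 = -56$)
$R{\left(C,151 \right)} + 57015 = 151 + 57015 = 57166$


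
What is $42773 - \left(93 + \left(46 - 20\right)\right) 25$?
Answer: $39798$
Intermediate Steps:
$42773 - \left(93 + \left(46 - 20\right)\right) 25 = 42773 - \left(93 + 26\right) 25 = 42773 - 119 \cdot 25 = 42773 - 2975 = 39798$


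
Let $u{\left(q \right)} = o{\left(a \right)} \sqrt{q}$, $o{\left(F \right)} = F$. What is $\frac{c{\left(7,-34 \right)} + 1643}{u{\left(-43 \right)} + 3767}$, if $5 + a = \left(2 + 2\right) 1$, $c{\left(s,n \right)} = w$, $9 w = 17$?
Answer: $\frac{13941667}{31928247} + \frac{3701 i \sqrt{43}}{31928247} \approx 0.43666 + 0.00076011 i$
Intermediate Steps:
$w = \frac{17}{9}$ ($w = \frac{1}{9} \cdot 17 = \frac{17}{9} \approx 1.8889$)
$c{\left(s,n \right)} = \frac{17}{9}$
$a = -1$ ($a = -5 + \left(2 + 2\right) 1 = -5 + 4 \cdot 1 = -5 + 4 = -1$)
$u{\left(q \right)} = - \sqrt{q}$
$\frac{c{\left(7,-34 \right)} + 1643}{u{\left(-43 \right)} + 3767} = \frac{\frac{17}{9} + 1643}{- \sqrt{-43} + 3767} = \frac{14804}{9 \left(- i \sqrt{43} + 3767\right)} = \frac{14804}{9 \left(3767 - i \sqrt{43}\right)}$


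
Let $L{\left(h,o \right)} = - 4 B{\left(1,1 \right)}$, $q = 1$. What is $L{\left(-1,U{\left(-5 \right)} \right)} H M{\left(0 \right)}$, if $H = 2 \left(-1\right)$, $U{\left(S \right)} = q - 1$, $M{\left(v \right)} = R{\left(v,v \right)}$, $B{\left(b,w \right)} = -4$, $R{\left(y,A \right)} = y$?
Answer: $0$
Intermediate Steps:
$M{\left(v \right)} = v$
$U{\left(S \right)} = 0$ ($U{\left(S \right)} = 1 - 1 = 0$)
$L{\left(h,o \right)} = 16$ ($L{\left(h,o \right)} = \left(-4\right) \left(-4\right) = 16$)
$H = -2$
$L{\left(-1,U{\left(-5 \right)} \right)} H M{\left(0 \right)} = 16 \left(-2\right) 0 = \left(-32\right) 0 = 0$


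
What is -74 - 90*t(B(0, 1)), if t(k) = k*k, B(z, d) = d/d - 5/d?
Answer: -1514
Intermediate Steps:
B(z, d) = 1 - 5/d
t(k) = k**2
-74 - 90*t(B(0, 1)) = -74 - 90*(-5 + 1)**2 = -74 - 90*(1*(-4))**2 = -74 - 90*(-4)**2 = -74 - 90*16 = -74 - 1440 = -1514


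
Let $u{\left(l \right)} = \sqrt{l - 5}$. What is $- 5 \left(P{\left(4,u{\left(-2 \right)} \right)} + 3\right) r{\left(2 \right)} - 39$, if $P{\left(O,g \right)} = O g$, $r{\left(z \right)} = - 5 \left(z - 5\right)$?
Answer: $-264 - 300 i \sqrt{7} \approx -264.0 - 793.73 i$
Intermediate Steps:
$u{\left(l \right)} = \sqrt{-5 + l}$
$r{\left(z \right)} = 25 - 5 z$ ($r{\left(z \right)} = - 5 \left(-5 + z\right) = 25 - 5 z$)
$- 5 \left(P{\left(4,u{\left(-2 \right)} \right)} + 3\right) r{\left(2 \right)} - 39 = - 5 \left(4 \sqrt{-5 - 2} + 3\right) \left(25 - 10\right) - 39 = - 5 \left(4 \sqrt{-7} + 3\right) \left(25 - 10\right) - 39 = - 5 \left(4 i \sqrt{7} + 3\right) 15 - 39 = - 5 \left(3 + 4 i \sqrt{7}\right) 15 - 39 = \left(-15 - 20 i \sqrt{7}\right) 15 - 39 = \left(-225 - 300 i \sqrt{7}\right) - 39 = -264 - 300 i \sqrt{7}$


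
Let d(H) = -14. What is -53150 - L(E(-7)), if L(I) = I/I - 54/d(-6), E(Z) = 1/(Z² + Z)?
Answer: -372084/7 ≈ -53155.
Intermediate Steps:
E(Z) = 1/(Z + Z²)
L(I) = 34/7 (L(I) = I/I - 54/(-14) = 1 - 54*(-1/14) = 1 + 27/7 = 34/7)
-53150 - L(E(-7)) = -53150 - 1*34/7 = -53150 - 34/7 = -372084/7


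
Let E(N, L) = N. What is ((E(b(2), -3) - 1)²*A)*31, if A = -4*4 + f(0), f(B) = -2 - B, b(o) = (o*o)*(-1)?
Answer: -13950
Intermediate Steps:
b(o) = -o² (b(o) = o²*(-1) = -o²)
A = -18 (A = -4*4 + (-2 - 1*0) = -16 + (-2 + 0) = -16 - 2 = -18)
((E(b(2), -3) - 1)²*A)*31 = ((-1*2² - 1)²*(-18))*31 = ((-1*4 - 1)²*(-18))*31 = ((-4 - 1)²*(-18))*31 = ((-5)²*(-18))*31 = (25*(-18))*31 = -450*31 = -13950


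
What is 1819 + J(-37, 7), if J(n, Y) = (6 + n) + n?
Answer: 1751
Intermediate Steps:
J(n, Y) = 6 + 2*n
1819 + J(-37, 7) = 1819 + (6 + 2*(-37)) = 1819 + (6 - 74) = 1819 - 68 = 1751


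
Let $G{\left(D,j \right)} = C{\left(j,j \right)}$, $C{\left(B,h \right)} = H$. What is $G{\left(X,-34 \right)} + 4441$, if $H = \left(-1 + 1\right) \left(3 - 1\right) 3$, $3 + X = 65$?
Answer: $4441$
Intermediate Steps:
$X = 62$ ($X = -3 + 65 = 62$)
$H = 0$ ($H = 0 \cdot 2 \cdot 3 = 0 \cdot 3 = 0$)
$C{\left(B,h \right)} = 0$
$G{\left(D,j \right)} = 0$
$G{\left(X,-34 \right)} + 4441 = 0 + 4441 = 4441$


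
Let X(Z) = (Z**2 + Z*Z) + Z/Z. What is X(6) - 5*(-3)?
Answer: 88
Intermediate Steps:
X(Z) = 1 + 2*Z**2 (X(Z) = (Z**2 + Z**2) + 1 = 2*Z**2 + 1 = 1 + 2*Z**2)
X(6) - 5*(-3) = (1 + 2*6**2) - 5*(-3) = (1 + 2*36) + 15 = (1 + 72) + 15 = 73 + 15 = 88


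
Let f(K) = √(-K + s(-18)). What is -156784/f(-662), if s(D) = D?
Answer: -78392*√161/161 ≈ -6178.2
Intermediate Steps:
f(K) = √(-18 - K) (f(K) = √(-K - 18) = √(-18 - K))
-156784/f(-662) = -156784/√(-18 - 1*(-662)) = -156784/√(-18 + 662) = -156784*√161/322 = -78392*√161/161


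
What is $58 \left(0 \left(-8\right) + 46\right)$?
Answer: $2668$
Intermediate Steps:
$58 \left(0 \left(-8\right) + 46\right) = 58 \left(0 + 46\right) = 58 \cdot 46 = 2668$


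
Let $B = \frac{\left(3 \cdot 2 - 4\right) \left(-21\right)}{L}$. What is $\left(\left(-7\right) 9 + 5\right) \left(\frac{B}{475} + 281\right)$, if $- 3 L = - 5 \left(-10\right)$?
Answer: $- \frac{193542404}{11875} \approx -16298.0$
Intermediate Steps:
$L = - \frac{50}{3}$ ($L = - \frac{\left(-1\right) 5 \left(-10\right)}{3} = - \frac{\left(-1\right) \left(-50\right)}{3} = \left(- \frac{1}{3}\right) 50 = - \frac{50}{3} \approx -16.667$)
$B = \frac{63}{25}$ ($B = \frac{\left(3 \cdot 2 - 4\right) \left(-21\right)}{- \frac{50}{3}} = \left(6 - 4\right) \left(-21\right) \left(- \frac{3}{50}\right) = 2 \left(-21\right) \left(- \frac{3}{50}\right) = \left(-42\right) \left(- \frac{3}{50}\right) = \frac{63}{25} \approx 2.52$)
$\left(\left(-7\right) 9 + 5\right) \left(\frac{B}{475} + 281\right) = \left(\left(-7\right) 9 + 5\right) \left(\frac{63}{25 \cdot 475} + 281\right) = \left(-63 + 5\right) \left(\frac{63}{25} \cdot \frac{1}{475} + 281\right) = - 58 \left(\frac{63}{11875} + 281\right) = \left(-58\right) \frac{3336938}{11875} = - \frac{193542404}{11875}$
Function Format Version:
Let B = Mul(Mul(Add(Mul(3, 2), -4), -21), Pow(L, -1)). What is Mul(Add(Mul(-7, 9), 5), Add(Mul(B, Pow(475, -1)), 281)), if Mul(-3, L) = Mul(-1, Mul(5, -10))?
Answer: Rational(-193542404, 11875) ≈ -16298.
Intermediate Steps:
L = Rational(-50, 3) (L = Mul(Rational(-1, 3), Mul(-1, Mul(5, -10))) = Mul(Rational(-1, 3), Mul(-1, -50)) = Mul(Rational(-1, 3), 50) = Rational(-50, 3) ≈ -16.667)
B = Rational(63, 25) (B = Mul(Mul(Add(Mul(3, 2), -4), -21), Pow(Rational(-50, 3), -1)) = Mul(Mul(Add(6, -4), -21), Rational(-3, 50)) = Mul(Mul(2, -21), Rational(-3, 50)) = Mul(-42, Rational(-3, 50)) = Rational(63, 25) ≈ 2.5200)
Mul(Add(Mul(-7, 9), 5), Add(Mul(B, Pow(475, -1)), 281)) = Mul(Add(Mul(-7, 9), 5), Add(Mul(Rational(63, 25), Pow(475, -1)), 281)) = Mul(Add(-63, 5), Add(Mul(Rational(63, 25), Rational(1, 475)), 281)) = Mul(-58, Add(Rational(63, 11875), 281)) = Mul(-58, Rational(3336938, 11875)) = Rational(-193542404, 11875)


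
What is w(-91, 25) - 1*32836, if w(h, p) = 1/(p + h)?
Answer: -2167177/66 ≈ -32836.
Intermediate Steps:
w(h, p) = 1/(h + p)
w(-91, 25) - 1*32836 = 1/(-91 + 25) - 1*32836 = 1/(-66) - 32836 = -1/66 - 32836 = -2167177/66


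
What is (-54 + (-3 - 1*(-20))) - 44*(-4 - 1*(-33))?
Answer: -1313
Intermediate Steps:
(-54 + (-3 - 1*(-20))) - 44*(-4 - 1*(-33)) = (-54 + (-3 + 20)) - 44*(-4 + 33) = (-54 + 17) - 44*29 = -37 - 1276 = -1313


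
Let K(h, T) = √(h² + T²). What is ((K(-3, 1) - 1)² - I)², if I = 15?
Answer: 56 + 16*√10 ≈ 106.60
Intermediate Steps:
K(h, T) = √(T² + h²)
((K(-3, 1) - 1)² - I)² = ((√(1² + (-3)²) - 1)² - 1*15)² = ((√(1 + 9) - 1)² - 15)² = ((√10 - 1)² - 15)² = ((-1 + √10)² - 15)² = (-15 + (-1 + √10)²)²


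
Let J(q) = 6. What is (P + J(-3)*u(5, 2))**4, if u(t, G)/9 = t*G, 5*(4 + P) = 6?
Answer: 52050395443216/625 ≈ 8.3281e+10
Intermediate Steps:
P = -14/5 (P = -4 + (1/5)*6 = -4 + 6/5 = -14/5 ≈ -2.8000)
u(t, G) = 9*G*t (u(t, G) = 9*(t*G) = 9*(G*t) = 9*G*t)
(P + J(-3)*u(5, 2))**4 = (-14/5 + 6*(9*2*5))**4 = (-14/5 + 6*90)**4 = (-14/5 + 540)**4 = (2686/5)**4 = 52050395443216/625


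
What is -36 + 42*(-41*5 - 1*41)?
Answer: -10368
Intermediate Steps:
-36 + 42*(-41*5 - 1*41) = -36 + 42*(-205 - 41) = -36 + 42*(-246) = -36 - 10332 = -10368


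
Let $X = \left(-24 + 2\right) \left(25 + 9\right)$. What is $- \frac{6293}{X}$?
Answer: $\frac{6293}{748} \approx 8.4131$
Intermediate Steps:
$X = -748$ ($X = \left(-22\right) 34 = -748$)
$- \frac{6293}{X} = - \frac{6293}{-748} = \left(-6293\right) \left(- \frac{1}{748}\right) = \frac{6293}{748}$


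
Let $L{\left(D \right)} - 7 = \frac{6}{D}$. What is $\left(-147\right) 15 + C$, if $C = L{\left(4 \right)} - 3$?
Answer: $- \frac{4399}{2} \approx -2199.5$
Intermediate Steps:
$L{\left(D \right)} = 7 + \frac{6}{D}$
$C = \frac{11}{2}$ ($C = \left(7 + \frac{6}{4}\right) - 3 = \left(7 + 6 \cdot \frac{1}{4}\right) - 3 = \left(7 + \frac{3}{2}\right) - 3 = \frac{17}{2} - 3 = \frac{11}{2} \approx 5.5$)
$\left(-147\right) 15 + C = \left(-147\right) 15 + \frac{11}{2} = -2205 + \frac{11}{2} = - \frac{4399}{2}$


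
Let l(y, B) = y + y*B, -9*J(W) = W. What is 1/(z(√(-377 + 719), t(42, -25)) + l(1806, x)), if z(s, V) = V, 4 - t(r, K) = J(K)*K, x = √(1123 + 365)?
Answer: -152235/392832346583 + 585144*√93/392832346583 ≈ 1.3977e-5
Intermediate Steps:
x = 4*√93 (x = √1488 = 4*√93 ≈ 38.575)
J(W) = -W/9
t(r, K) = 4 + K²/9 (t(r, K) = 4 - (-K/9)*K = 4 - (-1)*K²/9 = 4 + K²/9)
l(y, B) = y + B*y
1/(z(√(-377 + 719), t(42, -25)) + l(1806, x)) = 1/((4 + (⅑)*(-25)²) + 1806*(1 + 4*√93)) = 1/((4 + (⅑)*625) + (1806 + 7224*√93)) = 1/((4 + 625/9) + (1806 + 7224*√93)) = 1/(661/9 + (1806 + 7224*√93)) = 1/(16915/9 + 7224*√93)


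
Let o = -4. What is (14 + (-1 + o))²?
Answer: 81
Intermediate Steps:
(14 + (-1 + o))² = (14 + (-1 - 4))² = (14 - 5)² = 9² = 81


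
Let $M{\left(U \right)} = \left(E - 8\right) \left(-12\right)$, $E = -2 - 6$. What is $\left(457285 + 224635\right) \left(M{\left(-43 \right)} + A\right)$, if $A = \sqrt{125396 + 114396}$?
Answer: $130928640 + 2727680 \sqrt{14987} \approx 4.6486 \cdot 10^{8}$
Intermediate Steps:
$A = 4 \sqrt{14987}$ ($A = \sqrt{239792} = 4 \sqrt{14987} \approx 489.69$)
$E = -8$ ($E = -2 - 6 = -8$)
$M{\left(U \right)} = 192$ ($M{\left(U \right)} = \left(-8 - 8\right) \left(-12\right) = \left(-16\right) \left(-12\right) = 192$)
$\left(457285 + 224635\right) \left(M{\left(-43 \right)} + A\right) = \left(457285 + 224635\right) \left(192 + 4 \sqrt{14987}\right) = 681920 \left(192 + 4 \sqrt{14987}\right) = 130928640 + 2727680 \sqrt{14987}$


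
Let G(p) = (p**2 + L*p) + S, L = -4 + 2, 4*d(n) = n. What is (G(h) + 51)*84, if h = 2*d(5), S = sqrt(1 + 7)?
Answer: 4389 + 168*sqrt(2) ≈ 4626.6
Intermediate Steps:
d(n) = n/4
L = -2
S = 2*sqrt(2) (S = sqrt(8) = 2*sqrt(2) ≈ 2.8284)
h = 5/2 (h = 2*((1/4)*5) = 2*(5/4) = 5/2 ≈ 2.5000)
G(p) = p**2 - 2*p + 2*sqrt(2) (G(p) = (p**2 - 2*p) + 2*sqrt(2) = p**2 - 2*p + 2*sqrt(2))
(G(h) + 51)*84 = (((5/2)**2 - 2*5/2 + 2*sqrt(2)) + 51)*84 = ((25/4 - 5 + 2*sqrt(2)) + 51)*84 = ((5/4 + 2*sqrt(2)) + 51)*84 = (209/4 + 2*sqrt(2))*84 = 4389 + 168*sqrt(2)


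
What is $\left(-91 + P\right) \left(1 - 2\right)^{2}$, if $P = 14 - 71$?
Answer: $-148$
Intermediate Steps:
$P = -57$ ($P = 14 - 71 = -57$)
$\left(-91 + P\right) \left(1 - 2\right)^{2} = \left(-91 - 57\right) \left(1 - 2\right)^{2} = - 148 \left(-1\right)^{2} = \left(-148\right) 1 = -148$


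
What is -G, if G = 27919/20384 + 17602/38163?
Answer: -1424271965/777914592 ≈ -1.8309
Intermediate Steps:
G = 1424271965/777914592 (G = 27919*(1/20384) + 17602*(1/38163) = 27919/20384 + 17602/38163 = 1424271965/777914592 ≈ 1.8309)
-G = -1*1424271965/777914592 = -1424271965/777914592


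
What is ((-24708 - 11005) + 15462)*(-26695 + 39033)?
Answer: -249856838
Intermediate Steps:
((-24708 - 11005) + 15462)*(-26695 + 39033) = (-35713 + 15462)*12338 = -20251*12338 = -249856838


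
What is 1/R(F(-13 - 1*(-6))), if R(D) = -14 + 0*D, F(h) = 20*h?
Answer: -1/14 ≈ -0.071429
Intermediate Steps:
R(D) = -14 (R(D) = -14 + 0 = -14)
1/R(F(-13 - 1*(-6))) = 1/(-14) = -1/14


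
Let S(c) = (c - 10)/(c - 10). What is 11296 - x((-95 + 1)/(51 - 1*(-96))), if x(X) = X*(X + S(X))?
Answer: 244100246/21609 ≈ 11296.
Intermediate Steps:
S(c) = 1 (S(c) = (-10 + c)/(-10 + c) = 1)
x(X) = X*(1 + X) (x(X) = X*(X + 1) = X*(1 + X))
11296 - x((-95 + 1)/(51 - 1*(-96))) = 11296 - (-95 + 1)/(51 - 1*(-96))*(1 + (-95 + 1)/(51 - 1*(-96))) = 11296 - (-94/(51 + 96))*(1 - 94/(51 + 96)) = 11296 - (-94/147)*(1 - 94/147) = 11296 - (-94*1/147)*(1 - 94*1/147) = 11296 - (-94)*(1 - 94/147)/147 = 11296 - (-94)*53/(147*147) = 11296 - 1*(-4982/21609) = 11296 + 4982/21609 = 244100246/21609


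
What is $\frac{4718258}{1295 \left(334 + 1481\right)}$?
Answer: $\frac{4718258}{2350425} \approx 2.0074$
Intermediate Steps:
$\frac{4718258}{1295 \left(334 + 1481\right)} = \frac{4718258}{1295 \cdot 1815} = \frac{4718258}{2350425}$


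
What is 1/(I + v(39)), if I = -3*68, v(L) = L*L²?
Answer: 1/59115 ≈ 1.6916e-5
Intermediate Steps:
v(L) = L³
I = -204
1/(I + v(39)) = 1/(-204 + 39³) = 1/(-204 + 59319) = 1/59115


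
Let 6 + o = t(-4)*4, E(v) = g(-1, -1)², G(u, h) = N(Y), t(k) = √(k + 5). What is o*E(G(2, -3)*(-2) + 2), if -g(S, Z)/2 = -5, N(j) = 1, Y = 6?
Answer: -200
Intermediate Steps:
t(k) = √(5 + k)
g(S, Z) = 10 (g(S, Z) = -2*(-5) = 10)
G(u, h) = 1
E(v) = 100 (E(v) = 10² = 100)
o = -2 (o = -6 + √(5 - 4)*4 = -6 + √1*4 = -6 + 1*4 = -6 + 4 = -2)
o*E(G(2, -3)*(-2) + 2) = -2*100 = -200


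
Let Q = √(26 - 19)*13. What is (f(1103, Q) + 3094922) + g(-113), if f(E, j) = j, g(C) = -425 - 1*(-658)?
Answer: 3095155 + 13*√7 ≈ 3.0952e+6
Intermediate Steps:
g(C) = 233 (g(C) = -425 + 658 = 233)
Q = 13*√7 (Q = √7*13 = 13*√7 ≈ 34.395)
(f(1103, Q) + 3094922) + g(-113) = (13*√7 + 3094922) + 233 = (3094922 + 13*√7) + 233 = 3095155 + 13*√7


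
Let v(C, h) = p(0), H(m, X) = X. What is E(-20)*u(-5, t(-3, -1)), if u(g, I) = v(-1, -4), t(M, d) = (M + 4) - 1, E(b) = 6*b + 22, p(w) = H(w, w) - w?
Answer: 0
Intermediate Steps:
p(w) = 0 (p(w) = w - w = 0)
E(b) = 22 + 6*b
v(C, h) = 0
t(M, d) = 3 + M (t(M, d) = (4 + M) - 1 = 3 + M)
u(g, I) = 0
E(-20)*u(-5, t(-3, -1)) = (22 + 6*(-20))*0 = (22 - 120)*0 = -98*0 = 0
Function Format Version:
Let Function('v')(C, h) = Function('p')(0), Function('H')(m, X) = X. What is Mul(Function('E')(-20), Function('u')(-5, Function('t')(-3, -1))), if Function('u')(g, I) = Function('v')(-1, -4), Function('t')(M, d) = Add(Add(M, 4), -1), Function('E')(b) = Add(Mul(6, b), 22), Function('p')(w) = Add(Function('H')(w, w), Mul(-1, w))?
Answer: 0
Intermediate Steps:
Function('p')(w) = 0 (Function('p')(w) = Add(w, Mul(-1, w)) = 0)
Function('E')(b) = Add(22, Mul(6, b))
Function('v')(C, h) = 0
Function('t')(M, d) = Add(3, M) (Function('t')(M, d) = Add(Add(4, M), -1) = Add(3, M))
Function('u')(g, I) = 0
Mul(Function('E')(-20), Function('u')(-5, Function('t')(-3, -1))) = Mul(Add(22, Mul(6, -20)), 0) = Mul(Add(22, -120), 0) = Mul(-98, 0) = 0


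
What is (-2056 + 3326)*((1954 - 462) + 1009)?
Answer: 3176270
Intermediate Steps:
(-2056 + 3326)*((1954 - 462) + 1009) = 1270*(1492 + 1009) = 1270*2501 = 3176270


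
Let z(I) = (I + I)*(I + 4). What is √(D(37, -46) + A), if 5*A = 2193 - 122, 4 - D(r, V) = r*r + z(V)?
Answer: I*√120370/5 ≈ 69.389*I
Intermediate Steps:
z(I) = 2*I*(4 + I) (z(I) = (2*I)*(4 + I) = 2*I*(4 + I))
D(r, V) = 4 - r² - 2*V*(4 + V) (D(r, V) = 4 - (r*r + 2*V*(4 + V)) = 4 - (r² + 2*V*(4 + V)) = 4 + (-r² - 2*V*(4 + V)) = 4 - r² - 2*V*(4 + V))
A = 2071/5 (A = (2193 - 122)/5 = (⅕)*2071 = 2071/5 ≈ 414.20)
√(D(37, -46) + A) = √((4 - 1*37² - 2*(-46)*(4 - 46)) + 2071/5) = √((4 - 1*1369 - 2*(-46)*(-42)) + 2071/5) = √((4 - 1369 - 3864) + 2071/5) = √(-5229 + 2071/5) = √(-24074/5) = I*√120370/5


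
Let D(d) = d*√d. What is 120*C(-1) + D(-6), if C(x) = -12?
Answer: -1440 - 6*I*√6 ≈ -1440.0 - 14.697*I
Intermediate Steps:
D(d) = d^(3/2)
120*C(-1) + D(-6) = 120*(-12) + (-6)^(3/2) = -1440 - 6*I*√6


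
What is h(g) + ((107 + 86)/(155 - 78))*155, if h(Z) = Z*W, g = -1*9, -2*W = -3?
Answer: 57751/154 ≈ 375.01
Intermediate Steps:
W = 3/2 (W = -½*(-3) = 3/2 ≈ 1.5000)
g = -9
h(Z) = 3*Z/2 (h(Z) = Z*(3/2) = 3*Z/2)
h(g) + ((107 + 86)/(155 - 78))*155 = (3/2)*(-9) + ((107 + 86)/(155 - 78))*155 = -27/2 + (193/77)*155 = -27/2 + 29915/77 = 57751/154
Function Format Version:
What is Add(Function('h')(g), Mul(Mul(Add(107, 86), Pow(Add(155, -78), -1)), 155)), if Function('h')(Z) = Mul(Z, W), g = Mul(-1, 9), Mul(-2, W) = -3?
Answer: Rational(57751, 154) ≈ 375.01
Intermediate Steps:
W = Rational(3, 2) (W = Mul(Rational(-1, 2), -3) = Rational(3, 2) ≈ 1.5000)
g = -9
Function('h')(Z) = Mul(Rational(3, 2), Z) (Function('h')(Z) = Mul(Z, Rational(3, 2)) = Mul(Rational(3, 2), Z))
Add(Function('h')(g), Mul(Mul(Add(107, 86), Pow(Add(155, -78), -1)), 155)) = Add(Mul(Rational(3, 2), -9), Mul(Mul(Add(107, 86), Pow(Add(155, -78), -1)), 155)) = Add(Rational(-27, 2), Mul(Mul(193, Pow(77, -1)), 155)) = Add(Rational(-27, 2), Mul(Mul(193, Rational(1, 77)), 155)) = Add(Rational(-27, 2), Mul(Rational(193, 77), 155)) = Add(Rational(-27, 2), Rational(29915, 77)) = Rational(57751, 154)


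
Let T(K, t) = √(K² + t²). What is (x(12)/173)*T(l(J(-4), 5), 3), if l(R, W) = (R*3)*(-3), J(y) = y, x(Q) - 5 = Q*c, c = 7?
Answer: 267*√145/173 ≈ 18.584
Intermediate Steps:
x(Q) = 5 + 7*Q (x(Q) = 5 + Q*7 = 5 + 7*Q)
l(R, W) = -9*R (l(R, W) = (3*R)*(-3) = -9*R)
(x(12)/173)*T(l(J(-4), 5), 3) = ((5 + 7*12)/173)*√((-9*(-4))² + 3²) = ((5 + 84)*(1/173))*√(36² + 9) = (89*(1/173))*√(1296 + 9) = 89*√1305/173 = 89*(3*√145)/173 = 267*√145/173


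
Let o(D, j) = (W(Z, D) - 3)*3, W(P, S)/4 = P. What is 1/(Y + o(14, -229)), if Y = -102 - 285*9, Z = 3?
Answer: -1/2640 ≈ -0.00037879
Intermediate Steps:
W(P, S) = 4*P
o(D, j) = 27 (o(D, j) = (4*3 - 3)*3 = (12 - 3)*3 = 9*3 = 27)
Y = -2667 (Y = -102 - 19*135 = -102 - 2565 = -2667)
1/(Y + o(14, -229)) = 1/(-2667 + 27) = 1/(-2640) = -1/2640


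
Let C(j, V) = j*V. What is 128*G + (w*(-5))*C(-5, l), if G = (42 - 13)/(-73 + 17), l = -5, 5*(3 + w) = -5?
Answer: 3036/7 ≈ 433.71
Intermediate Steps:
w = -4 (w = -3 + (⅕)*(-5) = -3 - 1 = -4)
G = -29/56 (G = 29/(-56) = 29*(-1/56) = -29/56 ≈ -0.51786)
C(j, V) = V*j
128*G + (w*(-5))*C(-5, l) = 128*(-29/56) + (-4*(-5))*(-5*(-5)) = -464/7 + 20*25 = -464/7 + 500 = 3036/7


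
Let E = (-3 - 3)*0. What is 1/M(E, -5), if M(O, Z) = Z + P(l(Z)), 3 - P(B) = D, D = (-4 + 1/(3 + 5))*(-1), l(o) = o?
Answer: -8/47 ≈ -0.17021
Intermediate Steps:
E = 0 (E = -6*0 = 0)
D = 31/8 (D = (-4 + 1/8)*(-1) = -31/8*(-1) = 31/8 ≈ 3.8750)
P(B) = -7/8 (P(B) = 3 - 1*31/8 = 3 - 31/8 = -7/8)
M(O, Z) = -7/8 + Z (M(O, Z) = Z - 7/8 = -7/8 + Z)
1/M(E, -5) = 1/(-7/8 - 5) = 1/(-47/8) = -8/47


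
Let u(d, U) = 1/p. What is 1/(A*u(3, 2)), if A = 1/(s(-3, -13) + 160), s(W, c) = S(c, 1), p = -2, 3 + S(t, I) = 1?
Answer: -316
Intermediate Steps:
S(t, I) = -2 (S(t, I) = -3 + 1 = -2)
s(W, c) = -2
u(d, U) = -½ (u(d, U) = 1/(-2) = -½)
A = 1/158 (A = 1/(-2 + 160) = 1/158 ≈ 0.0063291)
1/(A*u(3, 2)) = 1/((1/158)*(-½)) = 1/(-1/316) = -316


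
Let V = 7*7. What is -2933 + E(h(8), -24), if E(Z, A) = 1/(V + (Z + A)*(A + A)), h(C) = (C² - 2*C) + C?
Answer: -4361372/1487 ≈ -2933.0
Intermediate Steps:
V = 49
h(C) = C² - C
E(Z, A) = 1/(49 + 2*A*(A + Z)) (E(Z, A) = 1/(49 + (Z + A)*(A + A)) = 1/(49 + (A + Z)*(2*A)) = 1/(49 + 2*A*(A + Z)))
-2933 + E(h(8), -24) = -2933 + 1/(49 + 2*(-24)² + 2*(-24)*(8*(-1 + 8))) = -2933 + 1/(49 + 2*576 + 2*(-24)*(8*7)) = -2933 + 1/(49 + 1152 + 2*(-24)*56) = -2933 + 1/(49 + 1152 - 2688) = -2933 + 1/(-1487) = -2933 - 1/1487 = -4361372/1487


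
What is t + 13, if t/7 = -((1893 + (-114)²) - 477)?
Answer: -100871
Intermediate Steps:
t = -100884 (t = 7*(-((1893 + (-114)²) - 477)) = 7*(-((1893 + 12996) - 477)) = 7*(-(14889 - 477)) = 7*(-1*14412) = 7*(-14412) = -100884)
t + 13 = -100884 + 13 = -100871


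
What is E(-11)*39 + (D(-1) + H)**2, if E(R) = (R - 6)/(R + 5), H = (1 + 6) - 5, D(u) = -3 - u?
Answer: 221/2 ≈ 110.50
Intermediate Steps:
H = 2 (H = 7 - 5 = 2)
E(R) = (-6 + R)/(5 + R)
E(-11)*39 + (D(-1) + H)**2 = ((-6 - 11)/(5 - 11))*39 + ((-3 - 1*(-1)) + 2)**2 = (-17/(-6))*39 + ((-3 + 1) + 2)**2 = -1/6*(-17)*39 + (-2 + 2)**2 = (17/6)*39 + 0**2 = 221/2 + 0 = 221/2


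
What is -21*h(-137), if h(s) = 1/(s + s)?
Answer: 21/274 ≈ 0.076642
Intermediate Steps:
h(s) = 1/(2*s)
-21*h(-137) = -21/(2*(-137)) = -21*(-1)/(2*137) = -21*(-1/274) = 21/274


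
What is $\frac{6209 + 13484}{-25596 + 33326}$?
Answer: $\frac{19693}{7730} \approx 2.5476$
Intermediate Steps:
$\frac{6209 + 13484}{-25596 + 33326} = \frac{19693}{7730}$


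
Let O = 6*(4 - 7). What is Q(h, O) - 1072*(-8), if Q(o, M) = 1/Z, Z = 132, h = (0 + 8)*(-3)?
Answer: 1132033/132 ≈ 8576.0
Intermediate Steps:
h = -24 (h = 8*(-3) = -24)
O = -18 (O = 6*(-3) = -18)
Q(o, M) = 1/132
Q(h, O) - 1072*(-8) = 1/132 - 1072*(-8) = 1/132 - 1*(-8576) = 1/132 + 8576 = 1132033/132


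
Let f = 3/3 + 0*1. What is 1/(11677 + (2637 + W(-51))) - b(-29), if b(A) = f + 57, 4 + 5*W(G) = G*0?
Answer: -4150823/71566 ≈ -58.000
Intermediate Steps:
f = 1 (f = 3*(⅓) + 0 = 1 + 0 = 1)
W(G) = -⅘ (W(G) = -⅘ + (G*0)/5 = -⅘ + (⅕)*0 = -⅘ + 0 = -⅘)
b(A) = 58 (b(A) = 1 + 57 = 58)
1/(11677 + (2637 + W(-51))) - b(-29) = 1/(11677 + (2637 - ⅘)) - 1*58 = 1/(11677 + 13181/5) - 58 = 1/(71566/5) - 58 = 5/71566 - 58 = -4150823/71566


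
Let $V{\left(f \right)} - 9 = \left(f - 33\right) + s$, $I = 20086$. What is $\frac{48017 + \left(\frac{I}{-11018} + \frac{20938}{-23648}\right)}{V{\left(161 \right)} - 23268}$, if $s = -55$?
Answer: $- \frac{3127574898919}{1510299313376} \approx -2.0708$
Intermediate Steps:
$V{\left(f \right)} = -79 + f$ ($V{\left(f \right)} = 9 + \left(\left(f - 33\right) - 55\right) = 9 + \left(\left(-33 + f\right) - 55\right) = 9 + \left(-88 + f\right) = -79 + f$)
$\frac{48017 + \left(\frac{I}{-11018} + \frac{20938}{-23648}\right)}{V{\left(161 \right)} - 23268} = \frac{48017 + \left(\frac{20086}{-11018} + \frac{20938}{-23648}\right)}{\left(-79 + 161\right) - 23268} = \frac{48017 + \left(20086 \left(- \frac{1}{11018}\right) + 20938 \left(- \frac{1}{23648}\right)\right)}{82 - 23268} = \frac{48017 - \frac{176422153}{65138416}}{-23186} = \left(48017 - \frac{176422153}{65138416}\right) \left(- \frac{1}{23186}\right) = \frac{3127574898919}{65138416} \left(- \frac{1}{23186}\right) = - \frac{3127574898919}{1510299313376}$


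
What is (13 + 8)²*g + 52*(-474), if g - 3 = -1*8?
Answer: -26853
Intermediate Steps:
g = -5 (g = 3 - 1*8 = 3 - 8 = -5)
(13 + 8)²*g + 52*(-474) = (13 + 8)²*(-5) + 52*(-474) = 21²*(-5) - 24648 = 441*(-5) - 24648 = -2205 - 24648 = -26853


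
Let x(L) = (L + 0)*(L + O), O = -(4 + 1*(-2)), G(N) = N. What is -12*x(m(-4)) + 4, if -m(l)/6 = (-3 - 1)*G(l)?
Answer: -112892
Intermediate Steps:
m(l) = 24*l (m(l) = -6*(-3 - 1)*l = -(-24)*l = 24*l)
O = -2 (O = -(4 - 2) = -1*2 = -2)
x(L) = L*(-2 + L) (x(L) = (L + 0)*(L - 2) = L*(-2 + L))
-12*x(m(-4)) + 4 = -12*24*(-4)*(-2 + 24*(-4)) + 4 = -(-1152)*(-2 - 96) + 4 = -(-1152)*(-98) + 4 = -12*9408 + 4 = -112896 + 4 = -112892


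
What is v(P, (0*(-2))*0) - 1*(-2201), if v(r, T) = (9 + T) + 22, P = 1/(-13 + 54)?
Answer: 2232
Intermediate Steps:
P = 1/41 ≈ 0.024390
v(r, T) = 31 + T
v(P, (0*(-2))*0) - 1*(-2201) = (31 + (0*(-2))*0) - 1*(-2201) = (31 + 0*0) + 2201 = (31 + 0) + 2201 = 31 + 2201 = 2232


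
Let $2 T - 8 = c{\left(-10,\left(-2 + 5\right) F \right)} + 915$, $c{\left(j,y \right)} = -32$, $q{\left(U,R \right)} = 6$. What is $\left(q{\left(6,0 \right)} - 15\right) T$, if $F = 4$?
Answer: $- \frac{8019}{2} \approx -4009.5$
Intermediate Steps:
$T = \frac{891}{2}$ ($T = 4 + \frac{-32 + 915}{2} = 4 + \frac{1}{2} \cdot 883 = 4 + \frac{883}{2} = \frac{891}{2} \approx 445.5$)
$\left(q{\left(6,0 \right)} - 15\right) T = \left(6 - 15\right) \frac{891}{2} = \left(-9\right) \frac{891}{2} = - \frac{8019}{2}$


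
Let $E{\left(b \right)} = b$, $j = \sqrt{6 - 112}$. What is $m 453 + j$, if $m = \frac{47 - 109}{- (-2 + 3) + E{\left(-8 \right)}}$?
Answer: $\frac{9362}{3} + i \sqrt{106} \approx 3120.7 + 10.296 i$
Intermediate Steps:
$j = i \sqrt{106}$ ($j = \sqrt{-106} = i \sqrt{106} \approx 10.296 i$)
$m = \frac{62}{9}$ ($m = \frac{47 - 109}{- (-2 + 3) - 8} = - \frac{62}{\left(-1\right) 1 - 8} = - \frac{62}{-1 - 8} = - \frac{62}{-9} = \left(-62\right) \left(- \frac{1}{9}\right) = \frac{62}{9} \approx 6.8889$)
$m 453 + j = \frac{62}{9} \cdot 453 + i \sqrt{106} = \frac{9362}{3} + i \sqrt{106}$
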